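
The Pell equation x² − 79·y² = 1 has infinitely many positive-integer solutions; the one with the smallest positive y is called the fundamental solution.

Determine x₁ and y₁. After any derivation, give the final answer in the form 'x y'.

80 9

d=79: √d = [8; 1,7,1,16] (ℓ=4, even), read p_3/q_3
step 0: (8, 1)  from 8·(1,0) + (0,1)
step 1: (9, 1)  from 1·(8,1) + (1,0)
step 2: (71, 8)  from 7·(9,1) + (8,1)
step 3: (80, 9)  from 1·(71,8) + (9,1)
(x₁, y₁) = (80, 9);  80² − 79·9² = 1 ✓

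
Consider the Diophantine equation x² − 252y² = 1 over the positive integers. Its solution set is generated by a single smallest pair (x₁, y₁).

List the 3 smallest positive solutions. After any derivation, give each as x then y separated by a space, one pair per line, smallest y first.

d=252: √d = [15; 1,6,1,30] (ℓ=4, even), read p_3/q_3
a_0=15:  p_0=15·1+0=15,  q_0=15·0+1=1
a_1=1:  p_1=1·15+1=16,  q_1=1·1+0=1
a_2=6:  p_2=6·16+15=111,  q_2=6·1+1=7
a_3=1:  p_3=1·111+16=127,  q_3=1·7+1=8
(x₁, y₁) = (127, 8);  127² − 252·8² = 1 ✓
(x_2, y_2) = (127·127 + 252·8·8, 127·8 + 8·127) = (32257, 2032)
(x_3, y_3) = (127·32257 + 252·8·2032, 127·2032 + 8·32257) = (8193151, 516120)

127 8
32257 2032
8193151 516120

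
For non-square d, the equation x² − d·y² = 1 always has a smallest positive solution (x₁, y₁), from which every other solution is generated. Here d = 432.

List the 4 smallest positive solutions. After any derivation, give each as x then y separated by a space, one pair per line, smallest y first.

√432 → a₀=20, period (1,3,1,1,1,3,1,40); ℓ=8 even so k=7
k=0  a_k=20  p_k/q_k = 20/1
k=1  a_k=1  p_k/q_k = 21/1
k=2  a_k=3  p_k/q_k = 83/4
k=3  a_k=1  p_k/q_k = 104/5
…
k=6  a_k=3  p_k/q_k = 1060/51
k=7  a_k=1  p_k/q_k = 1351/65
(x₁, y₁) = (1351, 65);  1351² − 432·65² = 1 ✓
(x_2, y_2) = (1351·1351 + 432·65·65, 1351·65 + 65·1351) = (3650401, 175630)
(x_3, y_3) = (1351·3650401 + 432·65·175630, 1351·175630 + 65·3650401) = (9863382151, 474552195)
(x_4, y_4) = (1351·9863382151 + 432·65·474552195, 1351·474552195 + 65·9863382151) = (26650854921601, 1282239855260)

1351 65
3650401 175630
9863382151 474552195
26650854921601 1282239855260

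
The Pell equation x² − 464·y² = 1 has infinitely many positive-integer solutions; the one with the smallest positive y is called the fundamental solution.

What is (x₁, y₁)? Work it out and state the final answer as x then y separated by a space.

[21; 1,1,5,1,1,1,5,1,1,42] for √464; ℓ=10 ⇒ convergent index 9
step 0: (21, 1)  from 21·(1,0) + (0,1)
step 1: (22, 1)  from 1·(21,1) + (1,0)
step 2: (43, 2)  from 1·(22,1) + (21,1)
…
step 4: (280, 13)  from 1·(237,11) + (43,2)
…
step 8: (5299, 246)  from 1·(4502,209) + (797,37)
step 9: (9801, 455)  from 1·(5299,246) + (4502,209)
→ (9801, 455).  Check: 9801²=96059601, 464·455²=96059600, difference 1.

9801 455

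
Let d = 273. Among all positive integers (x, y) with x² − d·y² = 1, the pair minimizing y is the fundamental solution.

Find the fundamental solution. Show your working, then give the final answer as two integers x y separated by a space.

727 44

[16; 1,1,10,1,1,32] for √273; ℓ=6 ⇒ convergent index 5
step 0: (16, 1)  from 16·(1,0) + (0,1)
…
step 2: (33, 2)  from 1·(17,1) + (16,1)
…
step 4: (380, 23)  from 1·(347,21) + (33,2)
step 5: (727, 44)  from 1·(380,23) + (347,21)
fundamental: x₁=727, y₁=44  (since 528529 − 273·1936 = 1)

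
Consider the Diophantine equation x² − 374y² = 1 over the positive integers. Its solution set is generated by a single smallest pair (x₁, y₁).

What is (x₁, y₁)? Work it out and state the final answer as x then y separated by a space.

d=374: √d = [19; 2,1,18,1,2,38] (ℓ=6, even), read p_5/q_5
i=0: a=19 ⇒ p=19, q=1
…
i=3: a=18 ⇒ p=1083, q=56
i=4: a=1 ⇒ p=1141, q=59
i=5: a=2 ⇒ p=3365, q=174
(x₁, y₁) = (3365, 174);  3365² − 374·174² = 1 ✓

3365 174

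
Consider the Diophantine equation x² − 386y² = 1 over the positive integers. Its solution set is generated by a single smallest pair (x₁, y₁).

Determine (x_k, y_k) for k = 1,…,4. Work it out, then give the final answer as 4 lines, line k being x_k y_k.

111555 5678
24889036049 1266818580
5552992832780835 282639893378122
1238928230896843060801 63059786610325980840

d=386: √d = [19; 1,1,1,4,1,18,1,4,1,1,1,38] (ℓ=12, even), read p_11/q_11
k=0  a_k=19  p_k/q_k = 19/1
…
k=3  a_k=1  p_k/q_k = 59/3
…
k=6  a_k=18  p_k/q_k = 6287/320
k=7  a_k=1  p_k/q_k = 6621/337
…
k=10  a_k=1  p_k/q_k = 72163/3673
k=11  a_k=1  p_k/q_k = 111555/5678
(x₁, y₁) = (111555, 5678);  111555² − 386·5678² = 1 ✓
k=2:  x_2 = 111555·111555+386·5678·5678 = 24889036049,  y_2 = 111555·5678+5678·111555 = 1266818580
k=3:  x_3 = 111555·24889036049+386·5678·1266818580 = 5552992832780835,  y_3 = 111555·1266818580+5678·24889036049 = 282639893378122
k=4:  x_4 = 111555·5552992832780835+386·5678·282639893378122 = 1238928230896843060801,  y_4 = 111555·282639893378122+5678·5552992832780835 = 63059786610325980840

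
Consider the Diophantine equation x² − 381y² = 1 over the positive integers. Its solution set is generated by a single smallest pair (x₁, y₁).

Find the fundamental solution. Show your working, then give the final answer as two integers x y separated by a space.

√381 → a₀=19, period (1,1,12,1,1,38); ℓ=6 even so k=5
a_0=19:  p_0=19·1+0=19,  q_0=19·0+1=1
a_1=1:  p_1=1·19+1=20,  q_1=1·1+0=1
a_2=1:  p_2=1·20+19=39,  q_2=1·1+1=2
a_3=12:  p_3=12·39+20=488,  q_3=12·2+1=25
a_4=1:  p_4=1·488+39=527,  q_4=1·25+2=27
a_5=1:  p_5=1·527+488=1015,  q_5=1·27+25=52
fundamental: x₁=1015, y₁=52  (since 1030225 − 381·2704 = 1)

1015 52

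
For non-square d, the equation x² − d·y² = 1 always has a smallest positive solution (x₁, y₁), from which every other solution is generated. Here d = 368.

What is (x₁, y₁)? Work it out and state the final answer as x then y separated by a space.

1151 60

[19; 5,2,5,38] for √368; ℓ=4 ⇒ convergent index 3
k=0  a_k=19  p_k/q_k = 19/1
k=1  a_k=5  p_k/q_k = 96/5
k=2  a_k=2  p_k/q_k = 211/11
k=3  a_k=5  p_k/q_k = 1151/60
→ (1151, 60).  Check: 1151²=1324801, 368·60²=1324800, difference 1.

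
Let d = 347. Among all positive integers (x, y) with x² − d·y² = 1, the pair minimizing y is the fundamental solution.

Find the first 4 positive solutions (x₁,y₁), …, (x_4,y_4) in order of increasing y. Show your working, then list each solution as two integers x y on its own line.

641602 34443
823306252807 44197395372
1056469876826312026 56714274530897445
1355666371822207590758497 72775983935101527618408

d=347: √d = [18; 1,1,1,2,4,…,1,1,36] (ℓ=14, even), read p_13/q_13
a_0=18:  p_0=18·1+0=18,  q_0=18·0+1=1
…
a_3=1:  p_3=1·37+19=56,  q_3=1·2+1=3
a_4=2:  p_4=2·56+37=149,  q_4=2·3+2=8
a_5=4:  p_5=4·149+56=652,  q_5=4·8+3=35
a_6=1:  p_6=1·652+149=801,  q_6=1·35+8=43
a_7=17:  p_7=17·801+652=14269,  q_7=17·43+35=766
a_8=1:  p_8=1·14269+801=15070,  q_8=1·766+43=809
…
a_10=2:  p_10=2·74549+15070=164168,  q_10=2·4002+809=8813
…
a_12=1:  p_12=1·238717+164168=402885,  q_12=1·12815+8813=21628
a_13=1:  p_13=1·402885+238717=641602,  q_13=1·21628+12815=34443
(x₁, y₁) = (641602, 34443);  641602² − 347·34443² = 1 ✓
(x_2, y_2) = (641602·641602 + 347·34443·34443, 641602·34443 + 34443·641602) = (823306252807, 44197395372)
(x_3, y_3) = (641602·823306252807 + 347·34443·44197395372, 641602·44197395372 + 34443·823306252807) = (1056469876826312026, 56714274530897445)
(x_4, y_4) = (641602·1056469876826312026 + 347·34443·56714274530897445, 641602·56714274530897445 + 34443·1056469876826312026) = (1355666371822207590758497, 72775983935101527618408)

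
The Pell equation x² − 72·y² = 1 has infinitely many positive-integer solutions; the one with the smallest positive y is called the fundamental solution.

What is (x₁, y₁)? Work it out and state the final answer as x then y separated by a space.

17 2

[8; 2,16] for √72; ℓ=2 ⇒ convergent index 1
a_0=8:  p_0=8·1+0=8,  q_0=8·0+1=1
a_1=2:  p_1=2·8+1=17,  q_1=2·1+0=2
fundamental: x₁=17, y₁=2  (since 289 − 72·4 = 1)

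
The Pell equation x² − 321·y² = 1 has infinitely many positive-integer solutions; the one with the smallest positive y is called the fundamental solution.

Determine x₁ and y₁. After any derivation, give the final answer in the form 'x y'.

215 12

√321 → a₀=17, period (1,10,1,34); ℓ=4 even so k=3
step 0: (17, 1)  from 17·(1,0) + (0,1)
…
step 2: (197, 11)  from 10·(18,1) + (17,1)
step 3: (215, 12)  from 1·(197,11) + (18,1)
fundamental: x₁=215, y₁=12  (since 46225 − 321·144 = 1)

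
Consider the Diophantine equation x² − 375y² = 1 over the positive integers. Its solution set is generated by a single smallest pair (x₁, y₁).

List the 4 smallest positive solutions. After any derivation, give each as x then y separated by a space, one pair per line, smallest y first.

d=375: √d = [19; 2,1,2,1,5,1,2,1,2,38] (ℓ=10, even), read p_9/q_9
a_0=19:  p_0=19·1+0=19,  q_0=19·0+1=1
…
a_3=2:  p_3=2·58+39=155,  q_3=2·3+2=8
…
a_8=1:  p_8=1·4086+1433=5519,  q_8=1·211+74=285
a_9=2:  p_9=2·5519+4086=15124,  q_9=2·285+211=781
→ (15124, 781).  Check: 15124²=228735376, 375·781²=228735375, difference 1.
(x_2, y_2) = (15124·15124 + 375·781·781, 15124·781 + 781·15124) = (457470751, 23623688)
(x_3, y_3) = (15124·457470751 + 375·781·23623688, 15124·23623688 + 781·457470751) = (13837575261124, 714569313843)
(x_4, y_4) = (15124·13837575261124 + 375·781·714569313843, 15124·714569313843 + 781·13837575261124) = (418558976041008001, 21614292581499376)

15124 781
457470751 23623688
13837575261124 714569313843
418558976041008001 21614292581499376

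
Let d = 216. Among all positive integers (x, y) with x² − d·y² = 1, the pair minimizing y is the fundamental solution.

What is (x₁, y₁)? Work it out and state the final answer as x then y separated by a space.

485 33

√216 = [14; 1,2,3,2,1,28, …], period ℓ=6 (even) → k=5
k=0  a_k=14  p_k/q_k = 14/1
k=1  a_k=1  p_k/q_k = 15/1
…
k=3  a_k=3  p_k/q_k = 147/10
k=4  a_k=2  p_k/q_k = 338/23
k=5  a_k=1  p_k/q_k = 485/33
→ (485, 33).  Check: 485²=235225, 216·33²=235224, difference 1.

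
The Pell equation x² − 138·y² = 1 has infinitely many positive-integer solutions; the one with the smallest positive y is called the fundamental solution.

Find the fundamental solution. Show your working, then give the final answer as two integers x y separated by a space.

√138 = [11; 1,2,1,22, …], period ℓ=4 (even) → k=3
i=0: a=11 ⇒ p=11, q=1
i=1: a=1 ⇒ p=12, q=1
i=2: a=2 ⇒ p=35, q=3
i=3: a=1 ⇒ p=47, q=4
→ (47, 4).  Check: 47²=2209, 138·4²=2208, difference 1.

47 4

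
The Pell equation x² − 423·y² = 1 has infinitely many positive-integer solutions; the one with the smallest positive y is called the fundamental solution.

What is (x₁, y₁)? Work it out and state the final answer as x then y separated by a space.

√423 = [20; 1,1,3,4,3,1,1,40, …], period ℓ=8 (even) → k=7
k=0  a_k=20  p_k/q_k = 20/1
k=1  a_k=1  p_k/q_k = 21/1
k=2  a_k=1  p_k/q_k = 41/2
k=3  a_k=3  p_k/q_k = 144/7
k=4  a_k=4  p_k/q_k = 617/30
k=5  a_k=3  p_k/q_k = 1995/97
k=6  a_k=1  p_k/q_k = 2612/127
k=7  a_k=1  p_k/q_k = 4607/224
fundamental: x₁=4607, y₁=224  (since 21224449 − 423·50176 = 1)

4607 224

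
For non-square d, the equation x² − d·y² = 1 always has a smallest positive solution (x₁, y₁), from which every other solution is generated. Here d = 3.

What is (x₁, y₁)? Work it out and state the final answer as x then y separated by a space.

d=3: √d = [1; 1,2] (ℓ=2, even), read p_1/q_1
k=0  a_k=1  p_k/q_k = 1/1
k=1  a_k=1  p_k/q_k = 2/1
(x₁, y₁) = (2, 1);  2² − 3·1² = 1 ✓

2 1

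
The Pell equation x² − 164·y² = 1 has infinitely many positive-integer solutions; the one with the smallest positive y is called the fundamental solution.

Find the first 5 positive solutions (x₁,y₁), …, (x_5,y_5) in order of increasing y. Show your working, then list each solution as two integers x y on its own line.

2049 160
8396801 655680
34410088449 2686976480
141012534067201 11011228959360
577869330197301249 45124013588480800

d=164: √d = [12; 1,4,6,4,1,24] (ℓ=6, even), read p_5/q_5
step 0: (12, 1)  from 12·(1,0) + (0,1)
…
step 3: (397, 31)  from 6·(64,5) + (13,1)
step 4: (1652, 129)  from 4·(397,31) + (64,5)
step 5: (2049, 160)  from 1·(1652,129) + (397,31)
(x₁, y₁) = (2049, 160);  2049² − 164·160² = 1 ✓
(2049+160√164)^2 = 8396801 + 655680√164
(2049+160√164)^3 = 34410088449 + 2686976480√164
(2049+160√164)^4 = 141012534067201 + 11011228959360√164
(2049+160√164)^5 = 577869330197301249 + 45124013588480800√164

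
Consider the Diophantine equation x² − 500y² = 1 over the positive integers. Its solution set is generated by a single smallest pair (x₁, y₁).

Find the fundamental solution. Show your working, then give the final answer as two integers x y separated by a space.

930249 41602

[22; 2,1,3,2,1,…,1,2,44] for √500; ℓ=14 ⇒ convergent index 13
k=0  a_k=22  p_k/q_k = 22/1
k=1  a_k=2  p_k/q_k = 45/2
k=2  a_k=1  p_k/q_k = 67/3
k=3  a_k=3  p_k/q_k = 246/11
k=4  a_k=2  p_k/q_k = 559/25
k=5  a_k=1  p_k/q_k = 805/36
k=6  a_k=1  p_k/q_k = 1364/61
k=7  a_k=10  p_k/q_k = 14445/646
k=8  a_k=1  p_k/q_k = 15809/707
…
k=11  a_k=3  p_k/q_k = 259205/11592
k=12  a_k=1  p_k/q_k = 335522/15005
k=13  a_k=2  p_k/q_k = 930249/41602
fundamental: x₁=930249, y₁=41602  (since 865363202001 − 500·1730726404 = 1)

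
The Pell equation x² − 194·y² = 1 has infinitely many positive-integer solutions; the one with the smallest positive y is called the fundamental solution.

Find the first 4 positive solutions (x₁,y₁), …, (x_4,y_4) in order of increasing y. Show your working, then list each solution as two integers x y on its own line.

√194 = [13; 1,12,1,26, …], period ℓ=4 (even) → k=3
a_0=13:  p_0=13·1+0=13,  q_0=13·0+1=1
…
a_2=12:  p_2=12·14+13=181,  q_2=12·1+1=13
a_3=1:  p_3=1·181+14=195,  q_3=1·13+1=14
fundamental: x₁=195, y₁=14  (since 38025 − 194·196 = 1)
(x_2, y_2) = (195·195 + 194·14·14, 195·14 + 14·195) = (76049, 5460)
(x_3, y_3) = (195·76049 + 194·14·5460, 195·5460 + 14·76049) = (29658915, 2129386)
(x_4, y_4) = (195·29658915 + 194·14·2129386, 195·2129386 + 14·29658915) = (11566900801, 830455080)

195 14
76049 5460
29658915 2129386
11566900801 830455080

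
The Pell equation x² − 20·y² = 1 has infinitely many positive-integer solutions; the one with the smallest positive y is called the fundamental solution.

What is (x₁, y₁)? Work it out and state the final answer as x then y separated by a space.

9 2

√20 = [4; 2,8, …], period ℓ=2 (even) → k=1
k=0  a_k=4  p_k/q_k = 4/1
k=1  a_k=2  p_k/q_k = 9/2
(x₁, y₁) = (9, 2);  9² − 20·2² = 1 ✓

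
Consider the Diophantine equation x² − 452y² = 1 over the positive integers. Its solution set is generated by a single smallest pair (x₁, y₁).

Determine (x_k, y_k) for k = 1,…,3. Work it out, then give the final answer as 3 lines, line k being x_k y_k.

d=452: √d = [21; 3,1,5,3,10,3,5,1,3,42] (ℓ=10, even), read p_9/q_9
step 0: (21, 1)  from 21·(1,0) + (0,1)
step 1: (64, 3)  from 3·(21,1) + (1,0)
step 2: (85, 4)  from 1·(64,3) + (21,1)
…
step 5: (16009, 753)  from 10·(1552,73) + (489,23)
…
step 8: (313483, 14745)  from 1·(263904,12413) + (49579,2332)
step 9: (1204353, 56648)  from 3·(313483,14745) + (263904,12413)
fundamental: x₁=1204353, y₁=56648  (since 1450466148609 − 452·3208995904 = 1)
n=2: (1204353,56648)∘(1204353,56648) = (1204353·1204353+452·56648·56648, 1204353·56648+56648·1204353) = (2900932297217,136448377488)
n=3: (2900932297217,136448377488)∘(1204353,56648) = (1204353·2900932297217+452·56648·136448377488, 1204353·136448377488+56648·2900932297217) = (6987493029899166849,328664025545553880)

1204353 56648
2900932297217 136448377488
6987493029899166849 328664025545553880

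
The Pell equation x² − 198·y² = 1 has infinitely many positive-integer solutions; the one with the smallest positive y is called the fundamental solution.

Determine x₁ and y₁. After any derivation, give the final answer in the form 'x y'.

[14; 14,28] for √198; ℓ=2 ⇒ convergent index 1
a_0=14:  p_0=14·1+0=14,  q_0=14·0+1=1
a_1=14:  p_1=14·14+1=197,  q_1=14·1+0=14
→ (197, 14).  Check: 197²=38809, 198·14²=38808, difference 1.

197 14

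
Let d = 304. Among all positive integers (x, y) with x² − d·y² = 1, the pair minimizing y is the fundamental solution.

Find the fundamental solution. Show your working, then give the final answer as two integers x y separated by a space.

d=304: √d = [17; 2,3,2,1,1,1,1,1,2,3,2,34] (ℓ=12, even), read p_11/q_11
step 0: (17, 1)  from 17·(1,0) + (0,1)
step 1: (35, 2)  from 2·(17,1) + (1,0)
step 2: (122, 7)  from 3·(35,2) + (17,1)
step 3: (279, 16)  from 2·(122,7) + (35,2)
step 4: (401, 23)  from 1·(279,16) + (122,7)
step 5: (680, 39)  from 1·(401,23) + (279,16)
step 6: (1081, 62)  from 1·(680,39) + (401,23)
step 7: (1761, 101)  from 1·(1081,62) + (680,39)
step 8: (2842, 163)  from 1·(1761,101) + (1081,62)
step 9: (7445, 427)  from 2·(2842,163) + (1761,101)
step 10: (25177, 1444)  from 3·(7445,427) + (2842,163)
step 11: (57799, 3315)  from 2·(25177,1444) + (7445,427)
fundamental: x₁=57799, y₁=3315  (since 3340724401 − 304·10989225 = 1)

57799 3315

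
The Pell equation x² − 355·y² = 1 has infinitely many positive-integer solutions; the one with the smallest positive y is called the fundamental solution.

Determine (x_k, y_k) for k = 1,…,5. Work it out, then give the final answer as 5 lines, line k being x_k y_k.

d=355: √d = [18; 1,5,3,3,1,6,1,3,3,5,1,36] (ℓ=12, even), read p_11/q_11
i=0: a=18 ⇒ p=18, q=1
i=1: a=1 ⇒ p=19, q=1
…
i=3: a=3 ⇒ p=358, q=19
i=4: a=3 ⇒ p=1187, q=63
…
i=7: a=1 ⇒ p=12002, q=637
…
i=10: a=5 ⇒ p=803418, q=42641
i=11: a=1 ⇒ p=954809, q=50676
fundamental: x₁=954809, y₁=50676  (since 911660226481 − 355·2568056976 = 1)
k=2:  x_2 = 954809·954809+355·50676·50676 = 1823320452961,  y_2 = 954809·50676+50676·954809 = 96771801768
k=3:  x_3 = 954809·1823320452961+355·50676·96771801768 = 3481845556741524089,  y_3 = 954809·96771801768+50676·1823320452961 = 184797174548553948
k=4:  x_4 = 954809·3481845556741524089+355·50676·184797174548553948 = 6648994948371812427335041,  y_4 = 954809·184797174548553948+50676·3481845556741524089 = 352892010866963721270096
k=5:  x_5 = 954809·6648994948371812427335041+355·50676·352892010866963721270096 = 12697040435316401858305944800249,  y_5 = 954809·352892010866963721270096+50676·6648994948371812427335041 = 673888936007564730309809629380

954809 50676
1823320452961 96771801768
3481845556741524089 184797174548553948
6648994948371812427335041 352892010866963721270096
12697040435316401858305944800249 673888936007564730309809629380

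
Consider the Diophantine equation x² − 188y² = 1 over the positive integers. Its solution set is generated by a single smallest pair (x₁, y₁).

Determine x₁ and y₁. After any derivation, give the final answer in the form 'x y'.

√188 → a₀=13, period (1,2,2,6,2,2,1,26); ℓ=8 even so k=7
a_0=13:  p_0=13·1+0=13,  q_0=13·0+1=1
a_1=1:  p_1=1·13+1=14,  q_1=1·1+0=1
…
a_5=2:  p_5=2·617+96=1330,  q_5=2·45+7=97
a_6=2:  p_6=2·1330+617=3277,  q_6=2·97+45=239
a_7=1:  p_7=1·3277+1330=4607,  q_7=1·239+97=336
→ (4607, 336).  Check: 4607²=21224449, 188·336²=21224448, difference 1.

4607 336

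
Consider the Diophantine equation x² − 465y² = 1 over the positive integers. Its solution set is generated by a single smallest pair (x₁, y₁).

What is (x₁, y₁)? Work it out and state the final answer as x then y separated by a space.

15871 736

d=465: √d = [21; 1,1,3,2,2,2,3,1,1,42] (ℓ=10, even), read p_9/q_9
step 0: (21, 1)  from 21·(1,0) + (0,1)
…
step 4: (345, 16)  from 2·(151,7) + (43,2)
step 5: (841, 39)  from 2·(345,16) + (151,7)
…
step 8: (8949, 415)  from 1·(6922,321) + (2027,94)
step 9: (15871, 736)  from 1·(8949,415) + (6922,321)
→ (15871, 736).  Check: 15871²=251888641, 465·736²=251888640, difference 1.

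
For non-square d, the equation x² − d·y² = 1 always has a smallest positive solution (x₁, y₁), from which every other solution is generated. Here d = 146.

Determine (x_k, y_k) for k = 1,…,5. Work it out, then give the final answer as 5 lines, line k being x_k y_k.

√146 → a₀=12, period (12,24); ℓ=2 even so k=1
step 0: (12, 1)  from 12·(1,0) + (0,1)
step 1: (145, 12)  from 12·(12,1) + (1,0)
→ (145, 12).  Check: 145²=21025, 146·12²=21024, difference 1.
(x_2, y_2) = (145·145 + 146·12·12, 145·12 + 12·145) = (42049, 3480)
(x_3, y_3) = (145·42049 + 146·12·3480, 145·3480 + 12·42049) = (12194065, 1009188)
(x_4, y_4) = (145·12194065 + 146·12·1009188, 145·1009188 + 12·12194065) = (3536236801, 292661040)
(x_5, y_5) = (145·3536236801 + 146·12·292661040, 145·292661040 + 12·3536236801) = (1025496478225, 84870692412)

145 12
42049 3480
12194065 1009188
3536236801 292661040
1025496478225 84870692412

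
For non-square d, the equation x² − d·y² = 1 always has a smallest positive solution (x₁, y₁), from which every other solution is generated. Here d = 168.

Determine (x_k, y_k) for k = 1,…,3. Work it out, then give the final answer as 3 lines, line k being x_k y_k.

13 1
337 26
8749 675

√168 → a₀=12, period (1,24); ℓ=2 even so k=1
step 0: (12, 1)  from 12·(1,0) + (0,1)
step 1: (13, 1)  from 1·(12,1) + (1,0)
fundamental: x₁=13, y₁=1  (since 169 − 168·1 = 1)
(13+1√168)^2 = 337 + 26√168
(13+1√168)^3 = 8749 + 675√168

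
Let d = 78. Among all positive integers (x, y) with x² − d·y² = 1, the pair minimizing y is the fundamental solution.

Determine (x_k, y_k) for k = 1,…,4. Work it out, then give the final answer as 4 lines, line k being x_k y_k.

[8; 1,4,1,16] for √78; ℓ=4 ⇒ convergent index 3
k=0  a_k=8  p_k/q_k = 8/1
k=1  a_k=1  p_k/q_k = 9/1
k=2  a_k=4  p_k/q_k = 44/5
k=3  a_k=1  p_k/q_k = 53/6
→ (53, 6).  Check: 53²=2809, 78·6²=2808, difference 1.
(x_2, y_2) = (53·53 + 78·6·6, 53·6 + 6·53) = (5617, 636)
(x_3, y_3) = (53·5617 + 78·6·636, 53·636 + 6·5617) = (595349, 67410)
(x_4, y_4) = (53·595349 + 78·6·67410, 53·67410 + 6·595349) = (63101377, 7144824)

53 6
5617 636
595349 67410
63101377 7144824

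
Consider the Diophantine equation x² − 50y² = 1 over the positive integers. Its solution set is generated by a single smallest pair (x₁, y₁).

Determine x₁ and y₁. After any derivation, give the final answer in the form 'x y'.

99 14

d=50: √d = [7; 14] (ℓ=1, odd), read p_1/q_1
a_0=7:  p_0=7·1+0=7,  q_0=7·0+1=1
a_1=14:  p_1=14·7+1=99,  q_1=14·1+0=14
→ (99, 14).  Check: 99²=9801, 50·14²=9800, difference 1.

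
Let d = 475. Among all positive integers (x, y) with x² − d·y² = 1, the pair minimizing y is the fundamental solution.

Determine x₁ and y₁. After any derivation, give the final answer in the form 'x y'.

57799 2652

√475 = [21; 1,3,1,6,2,6,1,3,1,42, …], period ℓ=10 (even) → k=9
i=0: a=21 ⇒ p=21, q=1
i=1: a=1 ⇒ p=22, q=1
i=2: a=3 ⇒ p=87, q=4
i=3: a=1 ⇒ p=109, q=5
i=4: a=6 ⇒ p=741, q=34
i=5: a=2 ⇒ p=1591, q=73
…
i=7: a=1 ⇒ p=11878, q=545
i=8: a=3 ⇒ p=45921, q=2107
i=9: a=1 ⇒ p=57799, q=2652
→ (57799, 2652).  Check: 57799²=3340724401, 475·2652²=3340724400, difference 1.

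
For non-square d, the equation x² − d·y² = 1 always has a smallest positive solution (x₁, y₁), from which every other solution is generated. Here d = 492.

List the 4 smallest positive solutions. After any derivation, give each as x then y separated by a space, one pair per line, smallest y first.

[22; 5,1,1,10,1,1,5,44] for √492; ℓ=8 ⇒ convergent index 7
a_0=22:  p_0=22·1+0=22,  q_0=22·0+1=1
a_1=5:  p_1=5·22+1=111,  q_1=5·1+0=5
…
a_4=10:  p_4=10·244+133=2573,  q_4=10·11+6=116
a_5=1:  p_5=1·2573+244=2817,  q_5=1·116+11=127
a_6=1:  p_6=1·2817+2573=5390,  q_6=1·127+116=243
a_7=5:  p_7=5·5390+2817=29767,  q_7=5·243+127=1342
fundamental: x₁=29767, y₁=1342  (since 886074289 − 492·1800964 = 1)
(x_2, y_2) = (29767·29767 + 492·1342·1342, 29767·1342 + 1342·29767) = (1772148577, 79894628)
(x_3, y_3) = (29767·1772148577 + 492·1342·79894628, 29767·79894628 + 1342·1772148577) = (105503093353351, 4756446782010)
(x_4, y_4) = (29767·105503093353351 + 492·1342·4756446782010, 29767·4756446782010 + 1342·105503093353351) = (6281021157926249857, 283170302640288712)

29767 1342
1772148577 79894628
105503093353351 4756446782010
6281021157926249857 283170302640288712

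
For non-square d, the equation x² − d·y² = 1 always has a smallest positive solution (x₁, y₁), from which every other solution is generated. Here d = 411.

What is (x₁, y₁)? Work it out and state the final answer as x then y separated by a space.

49730 2453

√411 → a₀=20, period (3,1,1,1,19,1,1,1,3,40); ℓ=10 even so k=9
a_0=20:  p_0=20·1+0=20,  q_0=20·0+1=1
…
a_2=1:  p_2=1·61+20=81,  q_2=1·3+1=4
…
a_7=1:  p_7=1·4602+4379=8981,  q_7=1·227+216=443
a_8=1:  p_8=1·8981+4602=13583,  q_8=1·443+227=670
a_9=3:  p_9=3·13583+8981=49730,  q_9=3·670+443=2453
fundamental: x₁=49730, y₁=2453  (since 2473072900 − 411·6017209 = 1)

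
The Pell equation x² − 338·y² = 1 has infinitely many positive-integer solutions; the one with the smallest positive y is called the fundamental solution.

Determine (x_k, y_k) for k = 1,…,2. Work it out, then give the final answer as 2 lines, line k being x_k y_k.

[18; 2,1,1,2,36] for √338; ℓ=5 ⇒ convergent index 9
i=0: a=18 ⇒ p=18, q=1
…
i=2: a=1 ⇒ p=55, q=3
…
i=5: a=36 ⇒ p=8696, q=473
i=6: a=2 ⇒ p=17631, q=959
…
i=8: a=1 ⇒ p=43958, q=2391
i=9: a=2 ⇒ p=114243, q=6214
fundamental: x₁=114243, y₁=6214  (since 13051463049 − 338·38613796 = 1)
(x_2, y_2) = (114243·114243 + 338·6214·6214, 114243·6214 + 6214·114243) = (26102926097, 1419812004)

114243 6214
26102926097 1419812004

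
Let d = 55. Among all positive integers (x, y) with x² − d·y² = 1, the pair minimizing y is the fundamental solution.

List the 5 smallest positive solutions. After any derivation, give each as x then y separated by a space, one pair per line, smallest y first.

89 12
15841 2136
2819609 380196
501874561 67672752
89330852249 12045369660

√55 → a₀=7, period (2,2,2,14); ℓ=4 even so k=3
k=0  a_k=7  p_k/q_k = 7/1
k=1  a_k=2  p_k/q_k = 15/2
k=2  a_k=2  p_k/q_k = 37/5
k=3  a_k=2  p_k/q_k = 89/12
(x₁, y₁) = (89, 12);  89² − 55·12² = 1 ✓
(x_2, y_2) = (89·89 + 55·12·12, 89·12 + 12·89) = (15841, 2136)
(x_3, y_3) = (89·15841 + 55·12·2136, 89·2136 + 12·15841) = (2819609, 380196)
(x_4, y_4) = (89·2819609 + 55·12·380196, 89·380196 + 12·2819609) = (501874561, 67672752)
(x_5, y_5) = (89·501874561 + 55·12·67672752, 89·67672752 + 12·501874561) = (89330852249, 12045369660)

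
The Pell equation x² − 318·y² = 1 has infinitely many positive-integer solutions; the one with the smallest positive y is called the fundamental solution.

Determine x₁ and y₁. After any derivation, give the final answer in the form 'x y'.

√318 → a₀=17, period (1,4,1,34); ℓ=4 even so k=3
i=0: a=17 ⇒ p=17, q=1
i=1: a=1 ⇒ p=18, q=1
i=2: a=4 ⇒ p=89, q=5
i=3: a=1 ⇒ p=107, q=6
→ (107, 6).  Check: 107²=11449, 318·6²=11448, difference 1.

107 6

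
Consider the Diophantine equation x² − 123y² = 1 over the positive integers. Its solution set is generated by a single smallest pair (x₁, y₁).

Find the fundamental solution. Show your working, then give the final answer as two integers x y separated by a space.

d=123: √d = [11; 11,22] (ℓ=2, even), read p_1/q_1
step 0: (11, 1)  from 11·(1,0) + (0,1)
step 1: (122, 11)  from 11·(11,1) + (1,0)
→ (122, 11).  Check: 122²=14884, 123·11²=14883, difference 1.

122 11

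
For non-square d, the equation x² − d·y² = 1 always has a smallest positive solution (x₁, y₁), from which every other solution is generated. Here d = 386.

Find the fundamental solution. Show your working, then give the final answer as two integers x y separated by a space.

[19; 1,1,1,4,1,18,1,4,1,1,1,38] for √386; ℓ=12 ⇒ convergent index 11
a_0=19:  p_0=19·1+0=19,  q_0=19·0+1=1
…
a_3=1:  p_3=1·39+20=59,  q_3=1·2+1=3
a_4=4:  p_4=4·59+39=275,  q_4=4·3+2=14
…
a_6=18:  p_6=18·334+275=6287,  q_6=18·17+14=320
a_7=1:  p_7=1·6287+334=6621,  q_7=1·320+17=337
…
a_10=1:  p_10=1·39392+32771=72163,  q_10=1·2005+1668=3673
a_11=1:  p_11=1·72163+39392=111555,  q_11=1·3673+2005=5678
(x₁, y₁) = (111555, 5678);  111555² − 386·5678² = 1 ✓

111555 5678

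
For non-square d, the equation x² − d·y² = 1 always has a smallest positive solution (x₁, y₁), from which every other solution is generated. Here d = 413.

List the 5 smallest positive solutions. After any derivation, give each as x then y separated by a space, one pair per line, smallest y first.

113399 5580
25718666401 1265532840
5832942102300599 287020317040740
1322899602891852585601 65095633862940217680
300030984130833440606834999 14763559568560095172347900

√413 = [20; 3,9,1,4,1,9,3,40, …], period ℓ=8 (even) → k=7
i=0: a=20 ⇒ p=20, q=1
i=1: a=3 ⇒ p=61, q=3
…
i=3: a=1 ⇒ p=630, q=31
i=4: a=4 ⇒ p=3089, q=152
…
i=6: a=9 ⇒ p=36560, q=1799
i=7: a=3 ⇒ p=113399, q=5580
(x₁, y₁) = (113399, 5580);  113399² − 413·5580² = 1 ✓
k=2:  x_2 = 113399·113399+413·5580·5580 = 25718666401,  y_2 = 113399·5580+5580·113399 = 1265532840
k=3:  x_3 = 113399·25718666401+413·5580·1265532840 = 5832942102300599,  y_3 = 113399·1265532840+5580·25718666401 = 287020317040740
k=4:  x_4 = 113399·5832942102300599+413·5580·287020317040740 = 1322899602891852585601,  y_4 = 113399·287020317040740+5580·5832942102300599 = 65095633862940217680
k=5:  x_5 = 113399·1322899602891852585601+413·5580·65095633862940217680 = 300030984130833440606834999,  y_5 = 113399·65095633862940217680+5580·1322899602891852585601 = 14763559568560095172347900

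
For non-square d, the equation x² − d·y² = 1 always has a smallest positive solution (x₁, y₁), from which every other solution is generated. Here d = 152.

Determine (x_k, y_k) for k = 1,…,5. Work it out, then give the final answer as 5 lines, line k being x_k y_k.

37 3
2737 222
202501 16425
14982337 1215228
1108490437 89910447

√152 → a₀=12, period (3,24); ℓ=2 even so k=1
i=0: a=12 ⇒ p=12, q=1
i=1: a=3 ⇒ p=37, q=3
→ (37, 3).  Check: 37²=1369, 152·3²=1368, difference 1.
(x_2, y_2) = (37·37 + 152·3·3, 37·3 + 3·37) = (2737, 222)
(x_3, y_3) = (37·2737 + 152·3·222, 37·222 + 3·2737) = (202501, 16425)
(x_4, y_4) = (37·202501 + 152·3·16425, 37·16425 + 3·202501) = (14982337, 1215228)
(x_5, y_5) = (37·14982337 + 152·3·1215228, 37·1215228 + 3·14982337) = (1108490437, 89910447)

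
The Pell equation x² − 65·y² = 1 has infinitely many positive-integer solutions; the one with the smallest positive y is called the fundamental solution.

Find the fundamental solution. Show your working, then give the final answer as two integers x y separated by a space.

[8; 16] for √65; ℓ=1 ⇒ convergent index 1
a_0=8:  p_0=8·1+0=8,  q_0=8·0+1=1
a_1=16:  p_1=16·8+1=129,  q_1=16·1+0=16
(x₁, y₁) = (129, 16);  129² − 65·16² = 1 ✓

129 16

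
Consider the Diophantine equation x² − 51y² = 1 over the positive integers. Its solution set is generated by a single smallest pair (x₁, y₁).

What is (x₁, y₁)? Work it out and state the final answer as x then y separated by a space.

50 7

√51 = [7; 7,14, …], period ℓ=2 (even) → k=1
step 0: (7, 1)  from 7·(1,0) + (0,1)
step 1: (50, 7)  from 7·(7,1) + (1,0)
(x₁, y₁) = (50, 7);  50² − 51·7² = 1 ✓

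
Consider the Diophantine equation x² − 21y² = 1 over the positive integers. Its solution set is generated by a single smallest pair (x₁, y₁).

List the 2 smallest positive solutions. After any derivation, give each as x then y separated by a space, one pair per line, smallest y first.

55 12
6049 1320

[4; 1,1,2,1,1,8] for √21; ℓ=6 ⇒ convergent index 5
step 0: (4, 1)  from 4·(1,0) + (0,1)
…
step 2: (9, 2)  from 1·(5,1) + (4,1)
…
step 4: (32, 7)  from 1·(23,5) + (9,2)
step 5: (55, 12)  from 1·(32,7) + (23,5)
fundamental: x₁=55, y₁=12  (since 3025 − 21·144 = 1)
n=2: (55,12)∘(55,12) = (55·55+21·12·12, 55·12+12·55) = (6049,1320)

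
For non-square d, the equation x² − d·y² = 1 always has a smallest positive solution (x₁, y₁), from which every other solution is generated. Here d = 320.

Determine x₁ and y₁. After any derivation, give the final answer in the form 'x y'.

√320 → a₀=17, period (1,7,1,34); ℓ=4 even so k=3
i=0: a=17 ⇒ p=17, q=1
i=1: a=1 ⇒ p=18, q=1
i=2: a=7 ⇒ p=143, q=8
i=3: a=1 ⇒ p=161, q=9
fundamental: x₁=161, y₁=9  (since 25921 − 320·81 = 1)

161 9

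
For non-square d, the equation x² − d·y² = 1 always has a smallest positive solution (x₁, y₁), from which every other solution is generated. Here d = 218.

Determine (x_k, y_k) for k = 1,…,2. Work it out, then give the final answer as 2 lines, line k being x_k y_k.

126003 8534
31753512017 2150619204

√218 → a₀=14, period (1,3,3,1,28); ℓ=5 odd so k=9
i=0: a=14 ⇒ p=14, q=1
…
i=4: a=1 ⇒ p=251, q=17
i=5: a=28 ⇒ p=7220, q=489
i=6: a=1 ⇒ p=7471, q=506
…
i=8: a=3 ⇒ p=96370, q=6527
i=9: a=1 ⇒ p=126003, q=8534
fundamental: x₁=126003, y₁=8534  (since 15876756009 − 218·72829156 = 1)
n=2: (126003,8534)∘(126003,8534) = (126003·126003+218·8534·8534, 126003·8534+8534·126003) = (31753512017,2150619204)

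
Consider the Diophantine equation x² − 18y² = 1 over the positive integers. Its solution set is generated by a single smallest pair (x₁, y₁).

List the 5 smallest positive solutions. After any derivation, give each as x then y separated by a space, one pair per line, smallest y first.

√18 = [4; 4,8, …], period ℓ=2 (even) → k=1
k=0  a_k=4  p_k/q_k = 4/1
k=1  a_k=4  p_k/q_k = 17/4
(x₁, y₁) = (17, 4);  17² − 18·4² = 1 ✓
k=2:  x_2 = 17·17+18·4·4 = 577,  y_2 = 17·4+4·17 = 136
k=3:  x_3 = 17·577+18·4·136 = 19601,  y_3 = 17·136+4·577 = 4620
k=4:  x_4 = 17·19601+18·4·4620 = 665857,  y_4 = 17·4620+4·19601 = 156944
k=5:  x_5 = 17·665857+18·4·156944 = 22619537,  y_5 = 17·156944+4·665857 = 5331476

17 4
577 136
19601 4620
665857 156944
22619537 5331476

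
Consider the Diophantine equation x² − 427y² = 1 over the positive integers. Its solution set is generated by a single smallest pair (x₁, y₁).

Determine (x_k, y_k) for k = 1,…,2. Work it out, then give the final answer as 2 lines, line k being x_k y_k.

[20; 1,1,1,40] for √427; ℓ=4 ⇒ convergent index 3
step 0: (20, 1)  from 20·(1,0) + (0,1)
step 1: (21, 1)  from 1·(20,1) + (1,0)
step 2: (41, 2)  from 1·(21,1) + (20,1)
step 3: (62, 3)  from 1·(41,2) + (21,1)
→ (62, 3).  Check: 62²=3844, 427·3²=3843, difference 1.
(62+3√427)^2 = 7687 + 372√427

62 3
7687 372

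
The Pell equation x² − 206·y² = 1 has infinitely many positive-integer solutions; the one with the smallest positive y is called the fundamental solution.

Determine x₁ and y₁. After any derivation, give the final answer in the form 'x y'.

√206 → a₀=14, period (2,1,5,14,5,1,2,28); ℓ=8 even so k=7
i=0: a=14 ⇒ p=14, q=1
i=1: a=2 ⇒ p=29, q=2
…
i=3: a=5 ⇒ p=244, q=17
i=4: a=14 ⇒ p=3459, q=241
i=5: a=5 ⇒ p=17539, q=1222
i=6: a=1 ⇒ p=20998, q=1463
i=7: a=2 ⇒ p=59535, q=4148
→ (59535, 4148).  Check: 59535²=3544416225, 206·4148²=3544416224, difference 1.

59535 4148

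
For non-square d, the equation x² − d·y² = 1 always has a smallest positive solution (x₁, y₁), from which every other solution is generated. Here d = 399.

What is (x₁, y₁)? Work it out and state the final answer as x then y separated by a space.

√399 = [19; 1,38, …], period ℓ=2 (even) → k=1
i=0: a=19 ⇒ p=19, q=1
i=1: a=1 ⇒ p=20, q=1
(x₁, y₁) = (20, 1);  20² − 399·1² = 1 ✓

20 1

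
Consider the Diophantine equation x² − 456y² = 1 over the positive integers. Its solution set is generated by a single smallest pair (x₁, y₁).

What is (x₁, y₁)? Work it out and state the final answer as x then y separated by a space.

d=456: √d = [21; 2,1,4,1,2,42] (ℓ=6, even), read p_5/q_5
a_0=21:  p_0=21·1+0=21,  q_0=21·0+1=1
…
a_2=1:  p_2=1·43+21=64,  q_2=1·2+1=3
…
a_4=1:  p_4=1·299+64=363,  q_4=1·14+3=17
a_5=2:  p_5=2·363+299=1025,  q_5=2·17+14=48
→ (1025, 48).  Check: 1025²=1050625, 456·48²=1050624, difference 1.

1025 48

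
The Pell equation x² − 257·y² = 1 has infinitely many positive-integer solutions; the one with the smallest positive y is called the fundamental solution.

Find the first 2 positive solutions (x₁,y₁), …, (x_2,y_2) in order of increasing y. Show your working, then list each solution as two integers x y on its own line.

513 32
526337 32832

d=257: √d = [16; 32] (ℓ=1, odd), read p_1/q_1
a_0=16:  p_0=16·1+0=16,  q_0=16·0+1=1
a_1=32:  p_1=32·16+1=513,  q_1=32·1+0=32
(x₁, y₁) = (513, 32);  513² − 257·32² = 1 ✓
(513+32√257)^2 = 526337 + 32832√257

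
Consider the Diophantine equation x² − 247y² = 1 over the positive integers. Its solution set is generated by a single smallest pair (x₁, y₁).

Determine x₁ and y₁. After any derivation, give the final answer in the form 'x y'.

d=247: √d = [15; 1,2,1,1,9,1,9,1,1,2,1,30] (ℓ=12, even), read p_11/q_11
i=0: a=15 ⇒ p=15, q=1
i=1: a=1 ⇒ p=16, q=1
i=2: a=2 ⇒ p=47, q=3
…
i=6: a=1 ⇒ p=1163, q=74
i=7: a=9 ⇒ p=11520, q=733
…
i=9: a=1 ⇒ p=24203, q=1540
i=10: a=2 ⇒ p=61089, q=3887
i=11: a=1 ⇒ p=85292, q=5427
→ (85292, 5427).  Check: 85292²=7274725264, 247·5427²=7274725263, difference 1.

85292 5427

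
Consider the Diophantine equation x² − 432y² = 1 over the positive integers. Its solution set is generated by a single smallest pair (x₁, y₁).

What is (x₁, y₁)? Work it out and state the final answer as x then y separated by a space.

1351 65

√432 → a₀=20, period (1,3,1,1,1,3,1,40); ℓ=8 even so k=7
step 0: (20, 1)  from 20·(1,0) + (0,1)
step 1: (21, 1)  from 1·(20,1) + (1,0)
step 2: (83, 4)  from 3·(21,1) + (20,1)
step 3: (104, 5)  from 1·(83,4) + (21,1)
step 4: (187, 9)  from 1·(104,5) + (83,4)
step 5: (291, 14)  from 1·(187,9) + (104,5)
step 6: (1060, 51)  from 3·(291,14) + (187,9)
step 7: (1351, 65)  from 1·(1060,51) + (291,14)
fundamental: x₁=1351, y₁=65  (since 1825201 − 432·4225 = 1)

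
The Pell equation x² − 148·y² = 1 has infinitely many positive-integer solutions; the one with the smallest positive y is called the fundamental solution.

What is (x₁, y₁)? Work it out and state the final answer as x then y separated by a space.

d=148: √d = [12; 6,24] (ℓ=2, even), read p_1/q_1
i=0: a=12 ⇒ p=12, q=1
i=1: a=6 ⇒ p=73, q=6
(x₁, y₁) = (73, 6);  73² − 148·6² = 1 ✓

73 6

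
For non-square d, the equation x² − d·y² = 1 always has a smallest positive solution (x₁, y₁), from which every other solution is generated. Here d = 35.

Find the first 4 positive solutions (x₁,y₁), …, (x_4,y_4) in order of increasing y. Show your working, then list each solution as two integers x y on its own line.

√35 → a₀=5, period (1,10); ℓ=2 even so k=1
k=0  a_k=5  p_k/q_k = 5/1
k=1  a_k=1  p_k/q_k = 6/1
→ (6, 1).  Check: 6²=36, 35·1²=35, difference 1.
k=2:  x_2 = 6·6+35·1·1 = 71,  y_2 = 6·1+1·6 = 12
k=3:  x_3 = 6·71+35·1·12 = 846,  y_3 = 6·12+1·71 = 143
k=4:  x_4 = 6·846+35·1·143 = 10081,  y_4 = 6·143+1·846 = 1704

6 1
71 12
846 143
10081 1704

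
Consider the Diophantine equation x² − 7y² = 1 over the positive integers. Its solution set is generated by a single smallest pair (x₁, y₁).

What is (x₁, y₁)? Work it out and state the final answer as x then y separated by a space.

√7 → a₀=2, period (1,1,1,4); ℓ=4 even so k=3
k=0  a_k=2  p_k/q_k = 2/1
k=1  a_k=1  p_k/q_k = 3/1
k=2  a_k=1  p_k/q_k = 5/2
k=3  a_k=1  p_k/q_k = 8/3
(x₁, y₁) = (8, 3);  8² − 7·3² = 1 ✓

8 3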